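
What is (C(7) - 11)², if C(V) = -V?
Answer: 324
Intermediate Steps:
(C(7) - 11)² = (-1*7 - 11)² = (-7 - 11)² = (-18)² = 324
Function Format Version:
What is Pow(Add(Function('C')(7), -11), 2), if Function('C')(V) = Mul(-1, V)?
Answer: 324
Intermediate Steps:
Pow(Add(Function('C')(7), -11), 2) = Pow(Add(Mul(-1, 7), -11), 2) = Pow(Add(-7, -11), 2) = Pow(-18, 2) = 324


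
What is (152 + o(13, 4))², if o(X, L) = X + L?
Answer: 28561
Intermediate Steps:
o(X, L) = L + X
(152 + o(13, 4))² = (152 + (4 + 13))² = (152 + 17)² = 169² = 28561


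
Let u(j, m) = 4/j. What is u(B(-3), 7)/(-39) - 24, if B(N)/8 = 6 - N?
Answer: -16849/702 ≈ -24.001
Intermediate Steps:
B(N) = 48 - 8*N (B(N) = 8*(6 - N) = 48 - 8*N)
u(B(-3), 7)/(-39) - 24 = (4/(48 - 8*(-3)))/(-39) - 24 = -4/(39*(48 + 24)) - 24 = -4/(39*72) - 24 = -1/39*1/18 - 24 = -1/702 - 24 = -16849/702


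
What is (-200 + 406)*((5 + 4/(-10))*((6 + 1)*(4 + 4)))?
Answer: 265328/5 ≈ 53066.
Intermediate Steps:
(-200 + 406)*((5 + 4/(-10))*((6 + 1)*(4 + 4))) = 206*((5 + 4*(-⅒))*(7*8)) = 206*((5 - ⅖)*56) = 206*((23/5)*56) = 206*(1288/5) = 265328/5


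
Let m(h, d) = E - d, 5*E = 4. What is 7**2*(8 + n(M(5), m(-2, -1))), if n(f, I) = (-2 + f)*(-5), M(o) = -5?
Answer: 2107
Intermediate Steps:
E = 4/5 (E = (1/5)*4 = 4/5 ≈ 0.80000)
m(h, d) = 4/5 - d
n(f, I) = 10 - 5*f
7**2*(8 + n(M(5), m(-2, -1))) = 7**2*(8 + (10 - 5*(-5))) = 49*(8 + (10 + 25)) = 49*(8 + 35) = 49*43 = 2107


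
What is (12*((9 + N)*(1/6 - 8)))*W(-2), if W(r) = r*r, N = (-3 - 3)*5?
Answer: 7896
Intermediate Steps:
N = -30 (N = -6*5 = -30)
W(r) = r²
(12*((9 + N)*(1/6 - 8)))*W(-2) = (12*((9 - 30)*(1/6 - 8)))*(-2)² = (12*(-21*(1*(⅙) - 8)))*4 = (12*(-21*(⅙ - 8)))*4 = (12*(-21*(-47/6)))*4 = (12*(329/2))*4 = 1974*4 = 7896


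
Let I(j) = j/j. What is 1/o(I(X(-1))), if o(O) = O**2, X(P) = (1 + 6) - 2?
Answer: 1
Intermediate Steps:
X(P) = 5 (X(P) = 7 - 2 = 5)
I(j) = 1
1/o(I(X(-1))) = 1/(1**2) = 1/1 = 1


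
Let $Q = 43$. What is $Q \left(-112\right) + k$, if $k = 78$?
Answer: $-4738$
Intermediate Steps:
$Q \left(-112\right) + k = 43 \left(-112\right) + 78 = -4816 + 78 = -4738$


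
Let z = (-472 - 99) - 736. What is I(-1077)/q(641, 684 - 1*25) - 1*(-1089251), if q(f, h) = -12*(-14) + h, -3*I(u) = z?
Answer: 2702433038/2481 ≈ 1.0893e+6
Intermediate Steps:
z = -1307 (z = -571 - 736 = -1307)
I(u) = 1307/3 (I(u) = -⅓*(-1307) = 1307/3)
q(f, h) = 168 + h
I(-1077)/q(641, 684 - 1*25) - 1*(-1089251) = 1307/(3*(168 + (684 - 1*25))) - 1*(-1089251) = 1307/(3*(168 + (684 - 25))) + 1089251 = 1307/(3*(168 + 659)) + 1089251 = (1307/3)/827 + 1089251 = (1307/3)*(1/827) + 1089251 = 1307/2481 + 1089251 = 2702433038/2481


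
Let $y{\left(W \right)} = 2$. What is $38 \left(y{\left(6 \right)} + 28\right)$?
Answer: $1140$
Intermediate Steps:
$38 \left(y{\left(6 \right)} + 28\right) = 38 \left(2 + 28\right) = 38 \cdot 30 = 1140$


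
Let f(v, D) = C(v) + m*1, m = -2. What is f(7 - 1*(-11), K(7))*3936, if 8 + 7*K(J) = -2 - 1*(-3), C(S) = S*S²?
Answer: 22946880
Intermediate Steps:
C(S) = S³
K(J) = -1 (K(J) = -8/7 + (-2 - 1*(-3))/7 = -8/7 + (-2 + 3)/7 = -8/7 + (⅐)*1 = -8/7 + ⅐ = -1)
f(v, D) = -2 + v³ (f(v, D) = v³ - 2*1 = v³ - 2 = -2 + v³)
f(7 - 1*(-11), K(7))*3936 = (-2 + (7 - 1*(-11))³)*3936 = (-2 + (7 + 11)³)*3936 = (-2 + 18³)*3936 = (-2 + 5832)*3936 = 5830*3936 = 22946880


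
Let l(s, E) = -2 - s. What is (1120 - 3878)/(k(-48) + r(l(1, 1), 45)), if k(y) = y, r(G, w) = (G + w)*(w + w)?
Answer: -1379/1866 ≈ -0.73901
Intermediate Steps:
r(G, w) = 2*w*(G + w) (r(G, w) = (G + w)*(2*w) = 2*w*(G + w))
(1120 - 3878)/(k(-48) + r(l(1, 1), 45)) = (1120 - 3878)/(-48 + 2*45*((-2 - 1*1) + 45)) = -2758/(-48 + 2*45*((-2 - 1) + 45)) = -2758/(-48 + 2*45*(-3 + 45)) = -2758/(-48 + 2*45*42) = -2758/(-48 + 3780) = -2758/3732 = -2758*1/3732 = -1379/1866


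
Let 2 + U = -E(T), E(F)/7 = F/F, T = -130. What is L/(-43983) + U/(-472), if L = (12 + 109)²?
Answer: -6514705/20759976 ≈ -0.31381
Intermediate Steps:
L = 14641 (L = 121² = 14641)
E(F) = 7 (E(F) = 7*(F/F) = 7*1 = 7)
U = -9 (U = -2 - 1*7 = -2 - 7 = -9)
L/(-43983) + U/(-472) = 14641/(-43983) - 9/(-472) = 14641*(-1/43983) - 9*(-1/472) = -14641/43983 + 9/472 = -6514705/20759976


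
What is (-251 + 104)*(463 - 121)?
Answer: -50274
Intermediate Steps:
(-251 + 104)*(463 - 121) = -147*342 = -50274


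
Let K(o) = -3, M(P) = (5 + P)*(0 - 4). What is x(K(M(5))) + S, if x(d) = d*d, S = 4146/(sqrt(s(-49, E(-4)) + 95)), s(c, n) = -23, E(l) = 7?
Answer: 9 + 691*sqrt(2)/2 ≈ 497.61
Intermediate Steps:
M(P) = -20 - 4*P (M(P) = (5 + P)*(-4) = -20 - 4*P)
S = 691*sqrt(2)/2 (S = 4146/(sqrt(-23 + 95)) = 4146/(sqrt(72)) = 4146/((6*sqrt(2))) = 4146*(sqrt(2)/12) = 691*sqrt(2)/2 ≈ 488.61)
x(d) = d**2
x(K(M(5))) + S = (-3)**2 + 691*sqrt(2)/2 = 9 + 691*sqrt(2)/2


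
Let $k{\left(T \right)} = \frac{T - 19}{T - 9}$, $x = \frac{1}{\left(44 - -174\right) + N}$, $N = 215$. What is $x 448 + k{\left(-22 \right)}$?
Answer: $\frac{31641}{13423} \approx 2.3572$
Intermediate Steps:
$x = \frac{1}{433}$ ($x = \frac{1}{\left(44 - -174\right) + 215} = \frac{1}{\left(44 + 174\right) + 215} = \frac{1}{218 + 215} = \frac{1}{433} \approx 0.0023095$)
$k{\left(T \right)} = \frac{-19 + T}{-9 + T}$
$x 448 + k{\left(-22 \right)} = \frac{1}{433} \cdot 448 + \frac{-19 - 22}{-9 - 22} = \frac{448}{433} + \frac{1}{-31} \left(-41\right) = \frac{448}{433} - - \frac{41}{31} = \frac{448}{433} + \frac{41}{31} = \frac{31641}{13423}$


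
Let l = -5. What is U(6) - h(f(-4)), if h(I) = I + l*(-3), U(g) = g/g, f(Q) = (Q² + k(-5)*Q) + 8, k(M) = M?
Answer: -58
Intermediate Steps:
f(Q) = 8 + Q² - 5*Q (f(Q) = (Q² - 5*Q) + 8 = 8 + Q² - 5*Q)
U(g) = 1
h(I) = 15 + I (h(I) = I - 5*(-3) = I + 15 = 15 + I)
U(6) - h(f(-4)) = 1 - (15 + (8 + (-4)² - 5*(-4))) = 1 - (15 + (8 + 16 + 20)) = 1 - (15 + 44) = 1 - 1*59 = 1 - 59 = -58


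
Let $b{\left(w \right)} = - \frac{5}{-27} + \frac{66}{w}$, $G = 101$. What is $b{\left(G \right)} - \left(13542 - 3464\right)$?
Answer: $- \frac{27480419}{2727} \approx -10077.0$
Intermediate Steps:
$b{\left(w \right)} = \frac{5}{27} + \frac{66}{w}$ ($b{\left(w \right)} = \left(-5\right) \left(- \frac{1}{27}\right) + \frac{66}{w} = \frac{5}{27} + \frac{66}{w}$)
$b{\left(G \right)} - \left(13542 - 3464\right) = \left(\frac{5}{27} + \frac{66}{101}\right) - \left(13542 - 3464\right) = \left(\frac{5}{27} + 66 \cdot \frac{1}{101}\right) - \left(13542 - 3464\right) = \left(\frac{5}{27} + \frac{66}{101}\right) - 10078 = \frac{2287}{2727} - 10078 = - \frac{27480419}{2727}$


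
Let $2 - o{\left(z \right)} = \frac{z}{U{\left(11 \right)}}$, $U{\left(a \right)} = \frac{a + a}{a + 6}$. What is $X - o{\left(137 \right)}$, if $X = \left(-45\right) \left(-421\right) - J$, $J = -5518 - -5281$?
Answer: $\frac{424289}{22} \approx 19286.0$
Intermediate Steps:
$J = -237$ ($J = -5518 + 5281 = -237$)
$U{\left(a \right)} = \frac{2 a}{6 + a}$
$o{\left(z \right)} = 2 - \frac{17 z}{22}$ ($o{\left(z \right)} = 2 - \frac{z}{2 \cdot 11 \frac{1}{6 + 11}} = 2 - \frac{z}{2 \cdot 11 \cdot \frac{1}{17}} = 2 - \frac{z}{\frac{22}{17}} = 2 - z \frac{17}{22} = 2 - \frac{17 z}{22}$)
$X = 19182$ ($X = \left(-45\right) \left(-421\right) - -237 = 18945 + 237 = 19182$)
$X - o{\left(137 \right)} = 19182 - \left(2 - \frac{2329}{22}\right) = 19182 - - \frac{2285}{22} = 19182 + \frac{2285}{22} = \frac{424289}{22}$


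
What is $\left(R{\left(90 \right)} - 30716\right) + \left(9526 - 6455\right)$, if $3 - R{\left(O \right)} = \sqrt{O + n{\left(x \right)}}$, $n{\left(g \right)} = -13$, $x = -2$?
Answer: $-27642 - \sqrt{77} \approx -27651.0$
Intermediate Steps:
$R{\left(O \right)} = 3 - \sqrt{-13 + O}$ ($R{\left(O \right)} = 3 - \sqrt{O - 13} = 3 - \sqrt{-13 + O}$)
$\left(R{\left(90 \right)} - 30716\right) + \left(9526 - 6455\right) = \left(\left(3 - \sqrt{-13 + 90}\right) - 30716\right) + \left(9526 - 6455\right) = \left(\left(3 - \sqrt{77}\right) - 30716\right) + \left(9526 - 6455\right) = \left(-30713 - \sqrt{77}\right) + 3071 = -27642 - \sqrt{77}$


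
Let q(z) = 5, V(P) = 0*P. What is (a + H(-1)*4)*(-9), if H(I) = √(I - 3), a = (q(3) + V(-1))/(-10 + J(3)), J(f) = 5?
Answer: 9 - 72*I ≈ 9.0 - 72.0*I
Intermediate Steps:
V(P) = 0
a = -1 (a = (5 + 0)/(-10 + 5) = 5/(-5) = 5*(-⅕) = -1)
H(I) = √(-3 + I)
(a + H(-1)*4)*(-9) = (-1 + √(-3 - 1)*4)*(-9) = (-1 + √(-4)*4)*(-9) = (-1 + (2*I)*4)*(-9) = (-1 + 8*I)*(-9) = 9 - 72*I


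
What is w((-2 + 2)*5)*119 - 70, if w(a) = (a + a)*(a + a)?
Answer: -70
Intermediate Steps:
w(a) = 4*a**2 (w(a) = (2*a)*(2*a) = 4*a**2)
w((-2 + 2)*5)*119 - 70 = (4*((-2 + 2)*5)**2)*119 - 70 = (4*(0*5)**2)*119 - 70 = (4*0**2)*119 - 70 = (4*0)*119 - 70 = 0*119 - 70 = 0 - 70 = -70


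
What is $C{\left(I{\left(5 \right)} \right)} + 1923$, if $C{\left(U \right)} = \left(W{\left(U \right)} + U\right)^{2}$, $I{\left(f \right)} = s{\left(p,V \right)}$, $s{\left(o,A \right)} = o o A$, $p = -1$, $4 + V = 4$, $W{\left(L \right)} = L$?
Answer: $1923$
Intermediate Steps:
$V = 0$ ($V = -4 + 4 = 0$)
$s{\left(o,A \right)} = A o^{2}$ ($s{\left(o,A \right)} = o^{2} A = A o^{2}$)
$I{\left(f \right)} = 0$ ($I{\left(f \right)} = 0 \left(-1\right)^{2} = 0 \cdot 1 = 0$)
$C{\left(U \right)} = 4 U^{2}$ ($C{\left(U \right)} = \left(U + U\right)^{2} = \left(2 U\right)^{2} = 4 U^{2}$)
$C{\left(I{\left(5 \right)} \right)} + 1923 = 4 \cdot 0^{2} + 1923 = 4 \cdot 0 + 1923 = 0 + 1923 = 1923$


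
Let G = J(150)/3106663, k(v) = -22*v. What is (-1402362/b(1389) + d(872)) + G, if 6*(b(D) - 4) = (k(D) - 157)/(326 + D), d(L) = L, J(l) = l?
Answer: -8960359789528894/6489819007 ≈ -1.3807e+6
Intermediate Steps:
b(D) = 4 + (-157 - 22*D)/(6*(326 + D)) (b(D) = 4 + ((-22*D - 157)/(326 + D))/6 = 4 + ((-157 - 22*D)/(326 + D))/6 = 4 + (-157 - 22*D)/(6*(326 + D)))
G = 150/3106663 ≈ 4.8283e-5
(-1402362/b(1389) + d(872)) + G = (-1402362*6*(326 + 1389)/(7667 + 2*1389) + 872) + 150/3106663 = (-1402362*10290/(7667 + 2778) + 872) + 150/3106663 = (-1402362/((1/6)*(1/1715)*10445) + 872) + 150/3106663 = (-1402362/2089/2058 + 872) + 150/3106663 = (-1402362*2058/2089 + 872) + 150/3106663 = (-2886060996/2089 + 872) + 150/3106663 = -2884239388/2089 + 150/3106663 = -8960359789528894/6489819007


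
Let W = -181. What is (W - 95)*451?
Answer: -124476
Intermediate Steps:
(W - 95)*451 = (-181 - 95)*451 = -276*451 = -124476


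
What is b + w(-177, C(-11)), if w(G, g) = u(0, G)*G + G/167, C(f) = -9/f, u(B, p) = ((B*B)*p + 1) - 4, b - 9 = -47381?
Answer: -7822624/167 ≈ -46842.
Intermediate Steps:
b = -47372 (b = 9 - 47381 = -47372)
u(B, p) = -3 + p*B**2 (u(B, p) = (B**2*p + 1) - 4 = (p*B**2 + 1) - 4 = (1 + p*B**2) - 4 = -3 + p*B**2)
w(G, g) = -500*G/167 (w(G, g) = (-3 + G*0**2)*G + G/167 = (-3 + G*0)*G + G*(1/167) = (-3 + 0)*G + G/167 = -3*G + G/167 = -500*G/167)
b + w(-177, C(-11)) = -47372 - 500/167*(-177) = -47372 + 88500/167 = -7822624/167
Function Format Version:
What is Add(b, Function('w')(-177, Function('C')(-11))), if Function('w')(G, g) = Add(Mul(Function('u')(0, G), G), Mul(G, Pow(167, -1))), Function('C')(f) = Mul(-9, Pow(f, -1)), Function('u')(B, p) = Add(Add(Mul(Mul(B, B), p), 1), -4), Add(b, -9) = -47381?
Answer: Rational(-7822624, 167) ≈ -46842.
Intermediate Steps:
b = -47372 (b = Add(9, -47381) = -47372)
Function('u')(B, p) = Add(-3, Mul(p, Pow(B, 2))) (Function('u')(B, p) = Add(Add(Mul(Pow(B, 2), p), 1), -4) = Add(Add(Mul(p, Pow(B, 2)), 1), -4) = Add(Add(1, Mul(p, Pow(B, 2))), -4) = Add(-3, Mul(p, Pow(B, 2))))
Function('w')(G, g) = Mul(Rational(-500, 167), G) (Function('w')(G, g) = Add(Mul(Add(-3, Mul(G, Pow(0, 2))), G), Mul(G, Pow(167, -1))) = Add(Mul(Add(-3, Mul(G, 0)), G), Mul(G, Rational(1, 167))) = Add(Mul(Add(-3, 0), G), Mul(Rational(1, 167), G)) = Add(Mul(-3, G), Mul(Rational(1, 167), G)) = Mul(Rational(-500, 167), G))
Add(b, Function('w')(-177, Function('C')(-11))) = Add(-47372, Mul(Rational(-500, 167), -177)) = Add(-47372, Rational(88500, 167)) = Rational(-7822624, 167)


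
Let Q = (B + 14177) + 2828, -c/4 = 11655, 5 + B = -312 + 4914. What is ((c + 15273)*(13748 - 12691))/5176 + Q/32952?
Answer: -136464059207/21319944 ≈ -6400.8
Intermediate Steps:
B = 4597 (B = -5 + (-312 + 4914) = -5 + 4602 = 4597)
c = -46620 (c = -4*11655 = -46620)
Q = 21602 (Q = (4597 + 14177) + 2828 = 18774 + 2828 = 21602)
((c + 15273)*(13748 - 12691))/5176 + Q/32952 = ((-46620 + 15273)*(13748 - 12691))/5176 + 21602/32952 = -31347*1057*(1/5176) + 21602*(1/32952) = -33133779*1/5176 + 10801/16476 = -33133779/5176 + 10801/16476 = -136464059207/21319944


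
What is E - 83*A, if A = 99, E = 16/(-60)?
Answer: -123259/15 ≈ -8217.3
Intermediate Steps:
E = -4/15 (E = 16*(-1/60) = -4/15 ≈ -0.26667)
E - 83*A = -4/15 - 83*99 = -4/15 - 8217 = -123259/15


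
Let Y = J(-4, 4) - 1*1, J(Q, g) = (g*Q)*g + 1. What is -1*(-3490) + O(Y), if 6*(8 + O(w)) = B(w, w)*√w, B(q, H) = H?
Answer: 3482 - 256*I/3 ≈ 3482.0 - 85.333*I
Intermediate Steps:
J(Q, g) = 1 + Q*g² (J(Q, g) = (Q*g)*g + 1 = Q*g² + 1 = 1 + Q*g²)
Y = -64 (Y = (1 - 4*4²) - 1*1 = (1 - 4*16) - 1 = (1 - 64) - 1 = -63 - 1 = -64)
O(w) = -8 + w^(3/2)/6 (O(w) = -8 + (w*√w)/6 = -8 + w^(3/2)/6)
-1*(-3490) + O(Y) = -1*(-3490) + (-8 + (-64)^(3/2)/6) = 3490 + (-8 + (-512*I)/6) = 3490 + (-8 - 256*I/3) = 3482 - 256*I/3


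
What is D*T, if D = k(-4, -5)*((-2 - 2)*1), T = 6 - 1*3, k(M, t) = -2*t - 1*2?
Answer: -96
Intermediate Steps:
k(M, t) = -2 - 2*t (k(M, t) = -2*t - 2 = -2 - 2*t)
T = 3 (T = 6 - 3 = 3)
D = -32 (D = (-2 - 2*(-5))*((-2 - 2)*1) = (-2 + 10)*(-4*1) = 8*(-4) = -32)
D*T = -32*3 = -96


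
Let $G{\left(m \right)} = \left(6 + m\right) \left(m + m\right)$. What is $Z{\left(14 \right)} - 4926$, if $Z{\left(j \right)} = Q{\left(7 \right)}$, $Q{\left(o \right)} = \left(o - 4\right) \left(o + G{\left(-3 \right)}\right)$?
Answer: $-4959$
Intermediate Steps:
$G{\left(m \right)} = 2 m \left(6 + m\right)$ ($G{\left(m \right)} = \left(6 + m\right) 2 m = 2 m \left(6 + m\right)$)
$Q{\left(o \right)} = \left(-18 + o\right) \left(-4 + o\right)$ ($Q{\left(o \right)} = \left(o - 4\right) \left(o + 2 \left(-3\right) \left(6 - 3\right)\right) = \left(-4 + o\right) \left(o + 2 \left(-3\right) 3\right) = \left(-4 + o\right) \left(o - 18\right) = \left(-4 + o\right) \left(-18 + o\right) = \left(-18 + o\right) \left(-4 + o\right)$)
$Z{\left(j \right)} = -33$ ($Z{\left(j \right)} = 72 + 7^{2} - 154 = 72 + 49 - 154 = -33$)
$Z{\left(14 \right)} - 4926 = -33 - 4926 = -4959$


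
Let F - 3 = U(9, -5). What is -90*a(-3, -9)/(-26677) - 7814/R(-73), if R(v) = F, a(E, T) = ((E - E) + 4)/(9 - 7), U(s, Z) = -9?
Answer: 104227579/80031 ≈ 1302.3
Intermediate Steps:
a(E, T) = 2 (a(E, T) = (0 + 4)/2 = 4*(½) = 2)
F = -6 (F = 3 - 9 = -6)
R(v) = -6
-90*a(-3, -9)/(-26677) - 7814/R(-73) = -90*2/(-26677) - 7814/(-6) = -180*(-1/26677) - 7814*(-⅙) = 180/26677 + 3907/3 = 104227579/80031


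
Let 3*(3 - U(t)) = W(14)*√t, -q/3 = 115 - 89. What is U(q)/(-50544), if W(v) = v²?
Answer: -1/16848 + 49*I*√78/37908 ≈ -5.9354e-5 + 0.011416*I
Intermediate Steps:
q = -78 (q = -3*(115 - 89) = -3*26 = -78)
U(t) = 3 - 196*√t/3 (U(t) = 3 - 14²*√t/3 = 3 - 196*√t/3)
U(q)/(-50544) = (3 - 196*I*√78/3)/(-50544) = (3 - 196*I*√78/3)*(-1/50544) = -1/16848 + 49*I*√78/37908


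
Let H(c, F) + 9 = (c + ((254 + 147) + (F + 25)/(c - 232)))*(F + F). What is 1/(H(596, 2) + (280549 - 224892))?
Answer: 91/5426903 ≈ 1.6768e-5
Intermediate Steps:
H(c, F) = -9 + 2*F*(401 + c + (25 + F)/(-232 + c)) (H(c, F) = -9 + (c + ((254 + 147) + (F + 25)/(c - 232)))*(F + F) = -9 + (c + (401 + (25 + F)/(-232 + c)))*(2*F) = -9 + (401 + c + (25 + F)/(-232 + c))*(2*F) = -9 + 2*F*(401 + c + (25 + F)/(-232 + c)))
1/(H(596, 2) + (280549 - 224892)) = 1/((2088 - 186014*2 - 9*596 + 2*2² + 2*2*596² + 338*2*596)/(-232 + 596) + (280549 - 224892)) = 1/((2088 - 372028 - 5364 + 2*4 + 2*2*355216 + 402896)/364 + 55657) = 1/((2088 - 372028 - 5364 + 8 + 1420864 + 402896)/364 + 55657) = 1/((1/364)*1448464 + 55657) = 1/(362116/91 + 55657) = 1/(5426903/91) = 91/5426903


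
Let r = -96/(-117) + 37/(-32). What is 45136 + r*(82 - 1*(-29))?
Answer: 18761073/416 ≈ 45099.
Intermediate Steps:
r = -419/1248 (r = -96*(-1/117) + 37*(-1/32) = 32/39 - 37/32 = -419/1248 ≈ -0.33574)
45136 + r*(82 - 1*(-29)) = 45136 - 419*(82 - 1*(-29))/1248 = 45136 - 419*(82 + 29)/1248 = 45136 - 419/1248*111 = 45136 - 15503/416 = 18761073/416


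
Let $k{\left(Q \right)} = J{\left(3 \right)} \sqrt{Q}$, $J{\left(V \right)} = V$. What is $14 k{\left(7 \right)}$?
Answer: $42 \sqrt{7} \approx 111.12$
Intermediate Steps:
$k{\left(Q \right)} = 3 \sqrt{Q}$
$14 k{\left(7 \right)} = 14 \cdot 3 \sqrt{7} = 42 \sqrt{7}$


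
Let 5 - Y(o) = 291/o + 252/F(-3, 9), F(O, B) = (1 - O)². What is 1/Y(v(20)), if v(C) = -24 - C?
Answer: -22/91 ≈ -0.24176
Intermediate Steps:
Y(o) = -43/4 - 291/o (Y(o) = 5 - (291/o + 252/((-1 - 3)²)) = 5 - (291/o + 252/((-4)²)) = 5 - (291/o + 252/16) = 5 - (291/o + 252*(1/16)) = 5 - (291/o + 63/4) = 5 - (63/4 + 291/o) = 5 + (-63/4 - 291/o) = -43/4 - 291/o)
1/Y(v(20)) = 1/(-43/4 - 291/(-24 - 1*20)) = 1/(-43/4 - 291/(-24 - 20)) = 1/(-43/4 - 291/(-44)) = 1/(-43/4 - 291*(-1/44)) = 1/(-43/4 + 291/44) = 1/(-91/22) = -22/91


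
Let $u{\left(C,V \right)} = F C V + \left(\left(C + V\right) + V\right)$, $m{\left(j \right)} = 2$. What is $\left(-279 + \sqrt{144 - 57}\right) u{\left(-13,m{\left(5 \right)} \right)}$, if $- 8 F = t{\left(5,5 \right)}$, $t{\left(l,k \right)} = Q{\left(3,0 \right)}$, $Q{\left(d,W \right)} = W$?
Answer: $2511 - 9 \sqrt{87} \approx 2427.1$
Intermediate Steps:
$t{\left(l,k \right)} = 0$
$F = 0$ ($F = \left(- \frac{1}{8}\right) 0 = 0$)
$u{\left(C,V \right)} = C + 2 V$ ($u{\left(C,V \right)} = 0 C V + \left(\left(C + V\right) + V\right) = 0 V + \left(C + 2 V\right) = 0 + \left(C + 2 V\right) = C + 2 V$)
$\left(-279 + \sqrt{144 - 57}\right) u{\left(-13,m{\left(5 \right)} \right)} = \left(-279 + \sqrt{144 - 57}\right) \left(-13 + 2 \cdot 2\right) = \left(-279 + \sqrt{87}\right) \left(-13 + 4\right) = \left(-279 + \sqrt{87}\right) \left(-9\right) = 2511 - 9 \sqrt{87}$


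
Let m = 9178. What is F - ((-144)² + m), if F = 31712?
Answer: 1798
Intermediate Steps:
F - ((-144)² + m) = 31712 - ((-144)² + 9178) = 31712 - (20736 + 9178) = 31712 - 1*29914 = 31712 - 29914 = 1798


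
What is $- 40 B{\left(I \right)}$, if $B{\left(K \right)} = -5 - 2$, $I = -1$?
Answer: $280$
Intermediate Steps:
$B{\left(K \right)} = -7$
$- 40 B{\left(I \right)} = \left(-40\right) \left(-7\right) = 280$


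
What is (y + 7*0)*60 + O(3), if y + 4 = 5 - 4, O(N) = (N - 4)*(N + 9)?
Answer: -192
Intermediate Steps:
O(N) = (-4 + N)*(9 + N)
y = -3 (y = -4 + (5 - 4) = -4 + 1 = -3)
(y + 7*0)*60 + O(3) = (-3 + 7*0)*60 + (-36 + 3² + 5*3) = (-3 + 0)*60 + (-36 + 9 + 15) = -3*60 - 12 = -180 - 12 = -192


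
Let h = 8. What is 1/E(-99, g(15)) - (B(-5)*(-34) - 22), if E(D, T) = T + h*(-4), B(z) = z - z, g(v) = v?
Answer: 373/17 ≈ 21.941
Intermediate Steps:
B(z) = 0
E(D, T) = -32 + T (E(D, T) = T + 8*(-4) = T - 32 = -32 + T)
1/E(-99, g(15)) - (B(-5)*(-34) - 22) = 1/(-32 + 15) - (0*(-34) - 22) = 1/(-17) - (0 - 22) = -1/17 - 1*(-22) = -1/17 + 22 = 373/17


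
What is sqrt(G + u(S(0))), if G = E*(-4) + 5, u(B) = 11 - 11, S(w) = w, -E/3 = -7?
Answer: I*sqrt(79) ≈ 8.8882*I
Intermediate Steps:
E = 21 (E = -3*(-7) = 21)
u(B) = 0
G = -79 (G = 21*(-4) + 5 = -84 + 5 = -79)
sqrt(G + u(S(0))) = sqrt(-79 + 0) = sqrt(-79) = I*sqrt(79)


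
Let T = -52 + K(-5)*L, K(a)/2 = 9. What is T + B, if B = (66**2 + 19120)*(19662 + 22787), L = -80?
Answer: 996531232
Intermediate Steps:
K(a) = 18 (K(a) = 2*9 = 18)
B = 996532724 (B = (4356 + 19120)*42449 = 23476*42449 = 996532724)
T = -1492 (T = -52 + 18*(-80) = -52 - 1440 = -1492)
T + B = -1492 + 996532724 = 996531232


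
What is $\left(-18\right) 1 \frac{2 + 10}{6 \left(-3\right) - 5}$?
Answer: $\frac{216}{23} \approx 9.3913$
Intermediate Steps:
$\left(-18\right) 1 \frac{2 + 10}{6 \left(-3\right) - 5} = - 18 \frac{12}{-18 - 5} = - 18 \frac{12}{-23} = - 18 \cdot 12 \left(- \frac{1}{23}\right) = \left(-18\right) \left(- \frac{12}{23}\right) = \frac{216}{23}$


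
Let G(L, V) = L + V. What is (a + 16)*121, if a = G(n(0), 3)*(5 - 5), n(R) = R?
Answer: 1936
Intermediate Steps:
a = 0 (a = (0 + 3)*(5 - 5) = 3*0 = 0)
(a + 16)*121 = (0 + 16)*121 = 16*121 = 1936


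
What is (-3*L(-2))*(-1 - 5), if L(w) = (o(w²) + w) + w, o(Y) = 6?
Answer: 36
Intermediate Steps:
L(w) = 6 + 2*w (L(w) = (6 + w) + w = 6 + 2*w)
(-3*L(-2))*(-1 - 5) = (-3*(6 + 2*(-2)))*(-1 - 5) = -3*(6 - 4)*(-6) = -3*2*(-6) = -6*(-6) = 36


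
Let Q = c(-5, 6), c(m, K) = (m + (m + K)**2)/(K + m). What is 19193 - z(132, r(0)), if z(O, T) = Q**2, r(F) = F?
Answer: 19177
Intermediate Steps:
c(m, K) = (m + (K + m)**2)/(K + m)
Q = -4 (Q = 6 - 5 - 5/(6 - 5) = 6 - 5 - 5/1 = 6 - 5 - 5*1 = 6 - 5 - 5 = -4)
z(O, T) = 16 (z(O, T) = (-4)**2 = 16)
19193 - z(132, r(0)) = 19193 - 1*16 = 19193 - 16 = 19177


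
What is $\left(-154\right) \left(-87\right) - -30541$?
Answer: $43939$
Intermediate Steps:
$\left(-154\right) \left(-87\right) - -30541 = 13398 + 30541 = 43939$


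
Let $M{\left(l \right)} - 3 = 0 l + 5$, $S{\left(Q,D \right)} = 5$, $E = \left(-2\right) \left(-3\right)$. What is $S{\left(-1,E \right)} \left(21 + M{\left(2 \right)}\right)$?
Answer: $145$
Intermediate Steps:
$E = 6$
$M{\left(l \right)} = 8$ ($M{\left(l \right)} = 3 + \left(0 l + 5\right) = 3 + \left(0 + 5\right) = 3 + 5 = 8$)
$S{\left(-1,E \right)} \left(21 + M{\left(2 \right)}\right) = 5 \left(21 + 8\right) = 5 \cdot 29 = 145$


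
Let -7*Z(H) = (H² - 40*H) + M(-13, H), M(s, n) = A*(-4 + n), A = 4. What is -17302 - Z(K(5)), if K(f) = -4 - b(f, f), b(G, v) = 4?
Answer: -17254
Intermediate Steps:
M(s, n) = -16 + 4*n (M(s, n) = 4*(-4 + n) = -16 + 4*n)
K(f) = -8 (K(f) = -4 - 1*4 = -4 - 4 = -8)
Z(H) = 16/7 - H²/7 + 36*H/7 (Z(H) = -((H² - 40*H) + (-16 + 4*H))/7 = -(-16 + H² - 36*H)/7 = 16/7 - H²/7 + 36*H/7)
-17302 - Z(K(5)) = -17302 - (16/7 - ⅐*(-8)² + (36/7)*(-8)) = -17302 - (16/7 - ⅐*64 - 288/7) = -17302 - (16/7 - 64/7 - 288/7) = -17302 - 1*(-48) = -17302 + 48 = -17254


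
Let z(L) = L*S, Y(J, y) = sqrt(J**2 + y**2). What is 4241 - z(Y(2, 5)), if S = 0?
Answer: 4241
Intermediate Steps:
z(L) = 0 (z(L) = L*0 = 0)
4241 - z(Y(2, 5)) = 4241 - 1*0 = 4241 + 0 = 4241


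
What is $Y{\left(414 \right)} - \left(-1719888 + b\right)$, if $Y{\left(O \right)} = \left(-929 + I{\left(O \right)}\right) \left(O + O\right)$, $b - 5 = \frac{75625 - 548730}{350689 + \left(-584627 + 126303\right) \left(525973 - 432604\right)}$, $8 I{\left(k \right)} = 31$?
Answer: $\frac{81638545579698843}{85585805734} \approx 9.5388 \cdot 10^{5}$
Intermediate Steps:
$I{\left(k \right)} = \frac{31}{8}$ ($I{\left(k \right)} = \frac{1}{8} \cdot 31 = \frac{31}{8}$)
$b = \frac{213964987440}{42792902867}$ ($b = 5 + \frac{75625 - 548730}{350689 + \left(-584627 + 126303\right) \left(525973 - 432604\right)} = 5 - \frac{473105}{350689 - 42793253556} = 5 - \frac{473105}{-42792902867} = 5 - - \frac{473105}{42792902867} = 5 + \frac{473105}{42792902867} = \frac{213964987440}{42792902867} \approx 5.0$)
$Y{\left(O \right)} = - \frac{7401 O}{4}$ ($Y{\left(O \right)} = \left(-929 + \frac{31}{8}\right) \left(O + O\right) = - \frac{7401 \cdot 2 O}{8} = - \frac{7401 O}{4}$)
$Y{\left(414 \right)} - \left(-1719888 + b\right) = \left(- \frac{7401}{4}\right) 414 - \left(-1719888 + \frac{213964987440}{42792902867}\right) = - \frac{1532007}{2} - - \frac{73598786161131456}{42792902867} = - \frac{1532007}{2} + \frac{73598786161131456}{42792902867} = \frac{81638545579698843}{85585805734}$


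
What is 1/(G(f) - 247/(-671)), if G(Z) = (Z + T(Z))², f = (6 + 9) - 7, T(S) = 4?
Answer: 671/96871 ≈ 0.0069267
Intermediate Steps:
f = 8 (f = 15 - 7 = 8)
G(Z) = (4 + Z)² (G(Z) = (Z + 4)² = (4 + Z)²)
1/(G(f) - 247/(-671)) = 1/((4 + 8)² - 247/(-671)) = 1/(12² - 247*(-1/671)) = 1/(144 + 247/671) = 1/(96871/671) = 671/96871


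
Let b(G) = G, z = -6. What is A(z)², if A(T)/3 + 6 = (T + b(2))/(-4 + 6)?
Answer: 576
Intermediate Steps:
A(T) = -15 + 3*T/2 (A(T) = -18 + 3*((T + 2)/(-4 + 6)) = -18 + 3*((2 + T)/2) = -18 + 3*((2 + T)*(½)) = -18 + 3*(1 + T/2) = -18 + (3 + 3*T/2) = -15 + 3*T/2)
A(z)² = (-15 + (3/2)*(-6))² = (-15 - 9)² = (-24)² = 576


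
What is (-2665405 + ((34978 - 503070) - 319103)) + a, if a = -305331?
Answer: -3757931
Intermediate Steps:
(-2665405 + ((34978 - 503070) - 319103)) + a = (-2665405 + ((34978 - 503070) - 319103)) - 305331 = (-2665405 + (-468092 - 319103)) - 305331 = (-2665405 - 787195) - 305331 = -3452600 - 305331 = -3757931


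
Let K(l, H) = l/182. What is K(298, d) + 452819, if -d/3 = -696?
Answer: 41206678/91 ≈ 4.5282e+5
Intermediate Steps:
d = 2088 (d = -3*(-696) = 2088)
K(l, H) = l/182 (K(l, H) = l*(1/182) = l/182)
K(298, d) + 452819 = (1/182)*298 + 452819 = 149/91 + 452819 = 41206678/91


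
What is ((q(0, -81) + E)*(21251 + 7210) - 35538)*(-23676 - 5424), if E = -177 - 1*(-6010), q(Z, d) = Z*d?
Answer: -4829944522500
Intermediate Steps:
E = 5833 (E = -177 + 6010 = 5833)
((q(0, -81) + E)*(21251 + 7210) - 35538)*(-23676 - 5424) = ((0*(-81) + 5833)*(21251 + 7210) - 35538)*(-23676 - 5424) = ((0 + 5833)*28461 - 35538)*(-29100) = (5833*28461 - 35538)*(-29100) = (166013013 - 35538)*(-29100) = 165977475*(-29100) = -4829944522500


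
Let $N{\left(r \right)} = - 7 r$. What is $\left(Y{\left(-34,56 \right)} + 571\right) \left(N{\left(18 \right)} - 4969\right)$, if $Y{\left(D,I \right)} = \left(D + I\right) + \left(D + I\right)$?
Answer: $-3133425$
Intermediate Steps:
$Y{\left(D,I \right)} = 2 D + 2 I$
$\left(Y{\left(-34,56 \right)} + 571\right) \left(N{\left(18 \right)} - 4969\right) = \left(\left(2 \left(-34\right) + 2 \cdot 56\right) + 571\right) \left(\left(-7\right) 18 - 4969\right) = \left(\left(-68 + 112\right) + 571\right) \left(-126 - 4969\right) = \left(44 + 571\right) \left(-5095\right) = 615 \left(-5095\right) = -3133425$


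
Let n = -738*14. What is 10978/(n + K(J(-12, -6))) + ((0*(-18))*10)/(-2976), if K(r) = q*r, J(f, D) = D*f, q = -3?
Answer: -5489/5274 ≈ -1.0408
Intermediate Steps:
K(r) = -3*r
n = -10332
10978/(n + K(J(-12, -6))) + ((0*(-18))*10)/(-2976) = 10978/(-10332 - (-18)*(-12)) + ((0*(-18))*10)/(-2976) = 10978/(-10332 - 3*72) + (0*10)*(-1/2976) = 10978/(-10332 - 216) + 0*(-1/2976) = 10978/(-10548) + 0 = 10978*(-1/10548) + 0 = -5489/5274 + 0 = -5489/5274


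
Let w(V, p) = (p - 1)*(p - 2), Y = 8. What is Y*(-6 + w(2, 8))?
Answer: 288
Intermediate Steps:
w(V, p) = (-1 + p)*(-2 + p)
Y*(-6 + w(2, 8)) = 8*(-6 + (2 + 8² - 3*8)) = 8*(-6 + (2 + 64 - 24)) = 8*(-6 + 42) = 8*36 = 288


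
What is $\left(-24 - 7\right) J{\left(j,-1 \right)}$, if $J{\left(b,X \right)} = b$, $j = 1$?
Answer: $-31$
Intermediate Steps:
$\left(-24 - 7\right) J{\left(j,-1 \right)} = \left(-24 - 7\right) 1 = \left(-31\right) 1 = -31$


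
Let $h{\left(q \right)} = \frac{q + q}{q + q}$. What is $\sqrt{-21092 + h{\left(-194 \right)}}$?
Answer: $i \sqrt{21091} \approx 145.23 i$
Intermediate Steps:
$h{\left(q \right)} = 1$ ($h{\left(q \right)} = \frac{2 q}{2 q} = 2 q \frac{1}{2 q} = 1$)
$\sqrt{-21092 + h{\left(-194 \right)}} = \sqrt{-21092 + 1} = \sqrt{-21091} = i \sqrt{21091}$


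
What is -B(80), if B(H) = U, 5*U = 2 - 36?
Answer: 34/5 ≈ 6.8000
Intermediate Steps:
U = -34/5 (U = (2 - 36)/5 = (⅕)*(-34) = -34/5 ≈ -6.8000)
B(H) = -34/5
-B(80) = -1*(-34/5) = 34/5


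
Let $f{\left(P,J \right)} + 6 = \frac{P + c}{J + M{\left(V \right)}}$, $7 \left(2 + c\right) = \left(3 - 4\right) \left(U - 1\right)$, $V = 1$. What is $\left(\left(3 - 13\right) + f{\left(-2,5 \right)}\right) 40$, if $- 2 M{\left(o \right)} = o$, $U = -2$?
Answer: $- \frac{42320}{63} \approx -671.75$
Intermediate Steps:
$M{\left(o \right)} = - \frac{o}{2}$
$c = - \frac{11}{7}$ ($c = -2 + \frac{\left(3 - 4\right) \left(-2 - 1\right)}{7} = -2 + \frac{\left(-1\right) \left(-3\right)}{7} = -2 + \frac{1}{7} \cdot 3 = -2 + \frac{3}{7} = - \frac{11}{7} \approx -1.5714$)
$f{\left(P,J \right)} = -6 + \frac{- \frac{11}{7} + P}{- \frac{1}{2} + J}$ ($f{\left(P,J \right)} = -6 + \frac{P - \frac{11}{7}}{J - \frac{1}{2}} = -6 + \frac{- \frac{11}{7} + P}{J - \frac{1}{2}} = -6 + \frac{- \frac{11}{7} + P}{- \frac{1}{2} + J}$)
$\left(\left(3 - 13\right) + f{\left(-2,5 \right)}\right) 40 = \left(\left(3 - 13\right) + \frac{2 \left(10 - 210 + 7 \left(-2\right)\right)}{7 \left(-1 + 2 \cdot 5\right)}\right) 40 = \left(\left(3 - 13\right) + \frac{2 \left(10 - 210 - 14\right)}{7 \left(-1 + 10\right)}\right) 40 = \left(-10 + \frac{2}{7} \cdot \frac{1}{9} \left(-214\right)\right) 40 = \left(-10 - \frac{428}{63}\right) 40 = \left(- \frac{1058}{63}\right) 40 = - \frac{42320}{63}$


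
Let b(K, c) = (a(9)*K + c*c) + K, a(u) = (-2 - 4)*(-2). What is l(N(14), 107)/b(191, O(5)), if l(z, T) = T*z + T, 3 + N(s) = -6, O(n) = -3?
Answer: -214/623 ≈ -0.34350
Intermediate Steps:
a(u) = 12 (a(u) = -6*(-2) = 12)
N(s) = -9 (N(s) = -3 - 6 = -9)
l(z, T) = T + T*z
b(K, c) = c² + 13*K (b(K, c) = (12*K + c*c) + K = (12*K + c²) + K = (c² + 12*K) + K = c² + 13*K)
l(N(14), 107)/b(191, O(5)) = (107*(1 - 9))/((-3)² + 13*191) = (107*(-8))/(9 + 2483) = -856/2492 = -856*1/2492 = -214/623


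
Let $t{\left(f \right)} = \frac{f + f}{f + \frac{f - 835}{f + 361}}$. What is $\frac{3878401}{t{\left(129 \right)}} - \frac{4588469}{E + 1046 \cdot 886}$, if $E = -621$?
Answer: $\frac{34119904179457}{17793615} \approx 1.9175 \cdot 10^{6}$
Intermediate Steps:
$t{\left(f \right)} = \frac{2 f}{f + \frac{-835 + f}{361 + f}}$
$\frac{3878401}{t{\left(129 \right)}} - \frac{4588469}{E + 1046 \cdot 886} = \frac{3878401}{2 \cdot 129 \frac{1}{-835 + 129^{2} + 362 \cdot 129} \left(361 + 129\right)} - \frac{4588469}{-621 + 1046 \cdot 886} = \frac{3878401}{2 \cdot 129 \frac{1}{-835 + 16641 + 46698} \cdot 490} - \frac{4588469}{-621 + 926756} = \frac{3878401}{2 \cdot 129 \cdot \frac{1}{62504} \cdot 490} - \frac{4588469}{926135} = \frac{3878401}{2 \cdot 129 \cdot \frac{1}{62504} \cdot 490} - \frac{97627}{19705} = \frac{3878401}{\frac{31605}{15626}} - \frac{97627}{19705} = 3878401 \cdot \frac{15626}{31605} - \frac{97627}{19705} = \frac{60603894026}{31605} - \frac{97627}{19705} = \frac{34119904179457}{17793615}$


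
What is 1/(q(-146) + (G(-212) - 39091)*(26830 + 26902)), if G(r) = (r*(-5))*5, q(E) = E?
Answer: -1/1815658158 ≈ -5.5076e-10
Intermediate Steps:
G(r) = -25*r (G(r) = -5*r*5 = -25*r)
1/(q(-146) + (G(-212) - 39091)*(26830 + 26902)) = 1/(-146 + (-25*(-212) - 39091)*(26830 + 26902)) = 1/(-146 + (5300 - 39091)*53732) = 1/(-146 - 33791*53732) = 1/(-146 - 1815658012) = 1/(-1815658158) = -1/1815658158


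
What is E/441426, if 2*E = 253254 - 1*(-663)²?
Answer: -62105/294284 ≈ -0.21104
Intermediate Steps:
E = -186315/2 (E = (253254 - 1*(-663)²)/2 = (253254 - 1*439569)/2 = (253254 - 439569)/2 = (½)*(-186315) = -186315/2 ≈ -93158.)
E/441426 = -186315/2/441426 = -186315/2*1/441426 = -62105/294284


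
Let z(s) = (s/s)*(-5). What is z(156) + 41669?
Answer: 41664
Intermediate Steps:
z(s) = -5 (z(s) = 1*(-5) = -5)
z(156) + 41669 = -5 + 41669 = 41664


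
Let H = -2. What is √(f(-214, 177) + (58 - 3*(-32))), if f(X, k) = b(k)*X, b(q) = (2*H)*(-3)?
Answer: I*√2414 ≈ 49.132*I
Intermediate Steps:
b(q) = 12 (b(q) = (2*(-2))*(-3) = -4*(-3) = 12)
f(X, k) = 12*X
√(f(-214, 177) + (58 - 3*(-32))) = √(12*(-214) + (58 - 3*(-32))) = √(-2568 + (58 + 96)) = √(-2568 + 154) = √(-2414) = I*√2414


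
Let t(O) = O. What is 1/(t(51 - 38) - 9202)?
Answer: -1/9189 ≈ -0.00010883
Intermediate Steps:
1/(t(51 - 38) - 9202) = 1/((51 - 38) - 9202) = 1/(13 - 9202) = 1/(-9189) = -1/9189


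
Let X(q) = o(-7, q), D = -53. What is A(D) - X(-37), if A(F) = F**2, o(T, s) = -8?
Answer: 2817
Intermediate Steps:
X(q) = -8
A(D) - X(-37) = (-53)**2 - 1*(-8) = 2809 + 8 = 2817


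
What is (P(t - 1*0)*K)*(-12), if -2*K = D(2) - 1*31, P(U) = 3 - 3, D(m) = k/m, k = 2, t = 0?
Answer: 0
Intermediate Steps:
D(m) = 2/m
P(U) = 0
K = 15 (K = -(2/2 - 1*31)/2 = -(2*(½) - 31)/2 = -(1 - 31)/2 = -½*(-30) = 15)
(P(t - 1*0)*K)*(-12) = (0*15)*(-12) = 0*(-12) = 0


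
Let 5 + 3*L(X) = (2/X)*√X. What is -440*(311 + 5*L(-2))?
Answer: -399520/3 + 2200*I*√2/3 ≈ -1.3317e+5 + 1037.1*I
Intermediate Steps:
L(X) = -5/3 + 2/(3*√X) (L(X) = -5/3 + ((2/X)*√X)/3 = -5/3 + (2/√X)/3 = -5/3 + 2/(3*√X))
-440*(311 + 5*L(-2)) = -440*(311 + 5*(-5/3 + 2/(3*√(-2)))) = -440*(311 + 5*(-5/3 + 2*(-I*√2/2)/3)) = -440*(311 + 5*(-5/3 - I*√2/3)) = -440*(311 + (-25/3 - 5*I*√2/3)) = -440*(908/3 - 5*I*√2/3) = -399520/3 + 2200*I*√2/3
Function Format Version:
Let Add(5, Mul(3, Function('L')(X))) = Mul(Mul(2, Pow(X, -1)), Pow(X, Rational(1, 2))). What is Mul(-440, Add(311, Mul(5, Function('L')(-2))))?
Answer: Add(Rational(-399520, 3), Mul(Rational(2200, 3), I, Pow(2, Rational(1, 2)))) ≈ Add(-1.3317e+5, Mul(1037.1, I))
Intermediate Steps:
Function('L')(X) = Add(Rational(-5, 3), Mul(Rational(2, 3), Pow(X, Rational(-1, 2)))) (Function('L')(X) = Add(Rational(-5, 3), Mul(Rational(1, 3), Mul(Mul(2, Pow(X, -1)), Pow(X, Rational(1, 2))))) = Add(Rational(-5, 3), Mul(Rational(1, 3), Mul(2, Pow(X, Rational(-1, 2))))) = Add(Rational(-5, 3), Mul(Rational(2, 3), Pow(X, Rational(-1, 2)))))
Mul(-440, Add(311, Mul(5, Function('L')(-2)))) = Mul(-440, Add(311, Mul(5, Add(Rational(-5, 3), Mul(Rational(2, 3), Pow(-2, Rational(-1, 2))))))) = Mul(-440, Add(311, Mul(5, Add(Rational(-5, 3), Mul(Rational(2, 3), Mul(Rational(-1, 2), I, Pow(2, Rational(1, 2)))))))) = Mul(-440, Add(311, Mul(5, Add(Rational(-5, 3), Mul(Rational(-1, 3), I, Pow(2, Rational(1, 2))))))) = Mul(-440, Add(311, Add(Rational(-25, 3), Mul(Rational(-5, 3), I, Pow(2, Rational(1, 2)))))) = Mul(-440, Add(Rational(908, 3), Mul(Rational(-5, 3), I, Pow(2, Rational(1, 2))))) = Add(Rational(-399520, 3), Mul(Rational(2200, 3), I, Pow(2, Rational(1, 2))))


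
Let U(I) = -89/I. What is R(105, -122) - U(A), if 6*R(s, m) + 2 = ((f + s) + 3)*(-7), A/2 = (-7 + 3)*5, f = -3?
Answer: -15007/120 ≈ -125.06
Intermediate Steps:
A = -40 (A = 2*((-7 + 3)*5) = 2*(-4*5) = 2*(-20) = -40)
R(s, m) = -1/3 - 7*s/6 (R(s, m) = -1/3 + (((-3 + s) + 3)*(-7))/6 = -1/3 + (s*(-7))/6 = -1/3 + (-7*s)/6 = -1/3 - 7*s/6)
R(105, -122) - U(A) = (-1/3 - 7/6*105) - (-89)/(-40) = (-1/3 - 245/2) - (-89)*(-1)/40 = -737/6 - 1*89/40 = -737/6 - 89/40 = -15007/120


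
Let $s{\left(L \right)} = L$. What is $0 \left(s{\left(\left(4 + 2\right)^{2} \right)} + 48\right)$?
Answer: $0$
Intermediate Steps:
$0 \left(s{\left(\left(4 + 2\right)^{2} \right)} + 48\right) = 0 \left(\left(4 + 2\right)^{2} + 48\right) = 0 \left(6^{2} + 48\right) = 0 \left(36 + 48\right) = 0 \cdot 84 = 0$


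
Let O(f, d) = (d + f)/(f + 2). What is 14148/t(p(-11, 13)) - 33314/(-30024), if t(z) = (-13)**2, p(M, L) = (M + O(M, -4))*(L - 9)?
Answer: 215204809/2537028 ≈ 84.826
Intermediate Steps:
O(f, d) = (d + f)/(2 + f)
p(M, L) = (-9 + L)*(M + (-4 + M)/(2 + M)) (p(M, L) = (M + (-4 + M)/(2 + M))*(L - 9) = (M + (-4 + M)/(2 + M))*(-9 + L) = (-9 + L)*(M + (-4 + M)/(2 + M)))
t(z) = 169
14148/t(p(-11, 13)) - 33314/(-30024) = 14148/169 - 33314/(-30024) = 14148*(1/169) - 33314*(-1/30024) = 14148/169 + 16657/15012 = 215204809/2537028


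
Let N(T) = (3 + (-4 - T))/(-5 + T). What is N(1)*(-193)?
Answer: -193/2 ≈ -96.500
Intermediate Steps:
N(T) = (-1 - T)/(-5 + T)
N(1)*(-193) = ((-1 - 1*1)/(-5 + 1))*(-193) = ((-1 - 1)/(-4))*(-193) = -1/4*(-2)*(-193) = (1/2)*(-193) = -193/2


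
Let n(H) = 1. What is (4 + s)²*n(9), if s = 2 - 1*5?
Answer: 1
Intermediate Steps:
s = -3 (s = 2 - 5 = -3)
(4 + s)²*n(9) = (4 - 3)²*1 = 1²*1 = 1*1 = 1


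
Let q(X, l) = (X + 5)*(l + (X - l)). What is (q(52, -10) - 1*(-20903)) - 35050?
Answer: -11183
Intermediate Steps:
q(X, l) = X*(5 + X) (q(X, l) = (5 + X)*X = X*(5 + X))
(q(52, -10) - 1*(-20903)) - 35050 = (52*(5 + 52) - 1*(-20903)) - 35050 = (52*57 + 20903) - 35050 = (2964 + 20903) - 35050 = 23867 - 35050 = -11183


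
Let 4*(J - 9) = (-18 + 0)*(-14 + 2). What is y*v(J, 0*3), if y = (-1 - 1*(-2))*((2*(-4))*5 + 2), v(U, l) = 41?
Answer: -1558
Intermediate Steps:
J = 63 (J = 9 + ((-18 + 0)*(-14 + 2))/4 = 9 + (-18*(-12))/4 = 9 + (1/4)*216 = 9 + 54 = 63)
y = -38 (y = (-1 + 2)*(-8*5 + 2) = 1*(-40 + 2) = 1*(-38) = -38)
y*v(J, 0*3) = -38*41 = -1558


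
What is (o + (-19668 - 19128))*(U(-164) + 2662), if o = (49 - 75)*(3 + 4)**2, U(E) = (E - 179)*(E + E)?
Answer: -4614701620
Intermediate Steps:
U(E) = 2*E*(-179 + E) (U(E) = (-179 + E)*(2*E) = 2*E*(-179 + E))
o = -1274 (o = -26*7**2 = -26*49 = -1274)
(o + (-19668 - 19128))*(U(-164) + 2662) = (-1274 + (-19668 - 19128))*(2*(-164)*(-179 - 164) + 2662) = (-1274 - 38796)*(2*(-164)*(-343) + 2662) = -40070*(112504 + 2662) = -40070*115166 = -4614701620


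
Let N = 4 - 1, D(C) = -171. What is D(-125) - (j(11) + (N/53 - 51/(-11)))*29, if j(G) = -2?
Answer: -145223/583 ≈ -249.10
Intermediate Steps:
N = 3
D(-125) - (j(11) + (N/53 - 51/(-11)))*29 = -171 - (-2 + (3/53 - 51/(-11)))*29 = -171 - (-2 + (3*(1/53) - 51*(-1/11)))*29 = -171 - (-2 + (3/53 + 51/11))*29 = -171 - (-2 + 2736/583)*29 = -171 - 1570*29/583 = -171 - 1*45530/583 = -171 - 45530/583 = -145223/583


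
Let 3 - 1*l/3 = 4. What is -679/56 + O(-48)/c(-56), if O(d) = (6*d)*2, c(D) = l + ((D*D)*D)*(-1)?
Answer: -17039069/1404904 ≈ -12.128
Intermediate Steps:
l = -3 (l = 9 - 3*4 = 9 - 12 = -3)
c(D) = -3 - D³ (c(D) = -3 + ((D*D)*D)*(-1) = -3 + (D²*D)*(-1) = -3 + D³*(-1) = -3 - D³)
O(d) = 12*d
-679/56 + O(-48)/c(-56) = -679/56 + (12*(-48))/(-3 - 1*(-56)³) = -679*1/56 - 576/(-3 - 1*(-175616)) = -97/8 - 576/(-3 + 175616) = -97/8 - 576/175613 = -17039069/1404904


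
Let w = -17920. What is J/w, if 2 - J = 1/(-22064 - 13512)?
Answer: -71153/637521920 ≈ -0.00011161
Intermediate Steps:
J = 71153/35576 (J = 2 - 1/(-22064 - 13512) = 2 - 1/(-35576) = 2 - 1*(-1/35576) = 2 + 1/35576 = 71153/35576 ≈ 2.0000)
J/w = (71153/35576)/(-17920) = (71153/35576)*(-1/17920) = -71153/637521920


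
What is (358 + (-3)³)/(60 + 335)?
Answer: 331/395 ≈ 0.83797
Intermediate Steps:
(358 + (-3)³)/(60 + 335) = (358 - 27)/395 = 331*(1/395) = 331/395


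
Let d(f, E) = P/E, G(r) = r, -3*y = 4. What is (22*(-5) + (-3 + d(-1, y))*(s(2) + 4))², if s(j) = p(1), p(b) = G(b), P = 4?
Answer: 19600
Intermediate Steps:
y = -4/3 (y = -⅓*4 = -4/3 ≈ -1.3333)
p(b) = b
d(f, E) = 4/E
s(j) = 1
(22*(-5) + (-3 + d(-1, y))*(s(2) + 4))² = (22*(-5) + (-3 + 4/(-4/3))*(1 + 4))² = (-110 + (-3 + 4*(-¾))*5)² = (-110 + (-3 - 3)*5)² = (-110 - 6*5)² = (-110 - 30)² = (-140)² = 19600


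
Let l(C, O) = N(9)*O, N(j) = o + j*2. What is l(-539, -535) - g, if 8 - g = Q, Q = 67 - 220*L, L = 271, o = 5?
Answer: -71866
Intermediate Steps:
N(j) = 5 + 2*j (N(j) = 5 + j*2 = 5 + 2*j)
Q = -59553 (Q = 67 - 220*271 = 67 - 59620 = -59553)
l(C, O) = 23*O (l(C, O) = (5 + 2*9)*O = (5 + 18)*O = 23*O)
g = 59561 (g = 8 - 1*(-59553) = 8 + 59553 = 59561)
l(-539, -535) - g = 23*(-535) - 1*59561 = -12305 - 59561 = -71866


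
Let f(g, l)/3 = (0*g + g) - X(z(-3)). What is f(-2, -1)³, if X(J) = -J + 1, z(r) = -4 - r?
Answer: -1728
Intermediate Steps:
X(J) = 1 - J
f(g, l) = -6 + 3*g (f(g, l) = 3*((0*g + g) - (1 - (-4 - 1*(-3)))) = 3*((0 + g) - (1 - (-4 + 3))) = 3*(g - (1 - 1*(-1))) = 3*(g - (1 + 1)) = 3*(g - 1*2) = 3*(g - 2) = 3*(-2 + g) = -6 + 3*g)
f(-2, -1)³ = (-6 + 3*(-2))³ = (-6 - 6)³ = (-12)³ = -1728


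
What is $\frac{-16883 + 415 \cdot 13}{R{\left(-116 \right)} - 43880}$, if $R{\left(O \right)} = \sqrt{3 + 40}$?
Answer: $\frac{504093440}{1925454357} + \frac{11488 \sqrt{43}}{1925454357} \approx 0.26184$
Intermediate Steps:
$R{\left(O \right)} = \sqrt{43}$
$\frac{-16883 + 415 \cdot 13}{R{\left(-116 \right)} - 43880} = \frac{-16883 + 415 \cdot 13}{\sqrt{43} - 43880} = \frac{-16883 + 5395}{-43880 + \sqrt{43}} = - \frac{11488}{-43880 + \sqrt{43}}$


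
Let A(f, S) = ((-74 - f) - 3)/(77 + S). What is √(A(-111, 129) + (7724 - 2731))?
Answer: 6*√1471458/103 ≈ 70.662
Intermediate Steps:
A(f, S) = (-77 - f)/(77 + S)
√(A(-111, 129) + (7724 - 2731)) = √((-77 - 1*(-111))/(77 + 129) + (7724 - 2731)) = √((-77 + 111)/206 + 4993) = √((1/206)*34 + 4993) = √(17/103 + 4993) = √(514296/103) = 6*√1471458/103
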